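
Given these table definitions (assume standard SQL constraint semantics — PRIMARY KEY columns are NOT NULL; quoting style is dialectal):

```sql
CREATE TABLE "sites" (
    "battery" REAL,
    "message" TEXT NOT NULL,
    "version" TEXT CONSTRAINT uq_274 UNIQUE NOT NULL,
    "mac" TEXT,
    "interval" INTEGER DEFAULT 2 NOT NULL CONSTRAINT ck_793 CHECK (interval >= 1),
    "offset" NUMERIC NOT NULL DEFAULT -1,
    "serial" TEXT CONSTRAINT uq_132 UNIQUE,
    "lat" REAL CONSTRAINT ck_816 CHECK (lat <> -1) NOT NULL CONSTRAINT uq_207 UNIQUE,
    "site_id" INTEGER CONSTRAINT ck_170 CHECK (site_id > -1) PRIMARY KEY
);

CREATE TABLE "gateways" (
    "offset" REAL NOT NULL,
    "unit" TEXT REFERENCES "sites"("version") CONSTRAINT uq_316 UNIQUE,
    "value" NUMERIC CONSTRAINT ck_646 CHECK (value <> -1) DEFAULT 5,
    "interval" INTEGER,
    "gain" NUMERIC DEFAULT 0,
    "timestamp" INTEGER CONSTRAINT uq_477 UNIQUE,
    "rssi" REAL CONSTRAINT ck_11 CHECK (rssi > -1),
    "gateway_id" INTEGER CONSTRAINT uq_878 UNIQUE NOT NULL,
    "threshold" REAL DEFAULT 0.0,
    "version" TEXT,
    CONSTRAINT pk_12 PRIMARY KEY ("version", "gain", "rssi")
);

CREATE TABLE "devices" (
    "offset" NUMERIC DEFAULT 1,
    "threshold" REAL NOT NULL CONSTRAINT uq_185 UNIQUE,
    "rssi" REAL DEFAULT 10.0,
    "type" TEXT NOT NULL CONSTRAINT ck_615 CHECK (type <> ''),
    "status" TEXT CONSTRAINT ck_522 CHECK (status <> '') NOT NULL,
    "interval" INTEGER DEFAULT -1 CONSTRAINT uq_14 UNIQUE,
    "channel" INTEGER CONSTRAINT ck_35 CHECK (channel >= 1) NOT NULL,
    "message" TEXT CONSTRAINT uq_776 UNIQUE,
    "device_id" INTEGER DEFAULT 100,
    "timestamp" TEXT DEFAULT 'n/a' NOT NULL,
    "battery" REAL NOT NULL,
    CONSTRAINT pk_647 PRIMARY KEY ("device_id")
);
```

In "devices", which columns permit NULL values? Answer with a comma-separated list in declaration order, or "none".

offset, rssi, interval, message

- offset: DEFAULT only fills an omitted column; an explicit NULL is still allowed → nullable.
- threshold: declared NOT NULL → not nullable.
- rssi: DEFAULT only fills an omitted column; an explicit NULL is still allowed → nullable.
- type: declared NOT NULL → not nullable.
- status: declared NOT NULL → not nullable.
- interval: UNIQUE does not imply NOT NULL → nullable.
- channel: declared NOT NULL → not nullable.
- message: UNIQUE does not imply NOT NULL → nullable.
- device_id: part of the PRIMARY KEY, which implies NOT NULL → not nullable.
- timestamp: declared NOT NULL → not nullable.
- battery: declared NOT NULL → not nullable.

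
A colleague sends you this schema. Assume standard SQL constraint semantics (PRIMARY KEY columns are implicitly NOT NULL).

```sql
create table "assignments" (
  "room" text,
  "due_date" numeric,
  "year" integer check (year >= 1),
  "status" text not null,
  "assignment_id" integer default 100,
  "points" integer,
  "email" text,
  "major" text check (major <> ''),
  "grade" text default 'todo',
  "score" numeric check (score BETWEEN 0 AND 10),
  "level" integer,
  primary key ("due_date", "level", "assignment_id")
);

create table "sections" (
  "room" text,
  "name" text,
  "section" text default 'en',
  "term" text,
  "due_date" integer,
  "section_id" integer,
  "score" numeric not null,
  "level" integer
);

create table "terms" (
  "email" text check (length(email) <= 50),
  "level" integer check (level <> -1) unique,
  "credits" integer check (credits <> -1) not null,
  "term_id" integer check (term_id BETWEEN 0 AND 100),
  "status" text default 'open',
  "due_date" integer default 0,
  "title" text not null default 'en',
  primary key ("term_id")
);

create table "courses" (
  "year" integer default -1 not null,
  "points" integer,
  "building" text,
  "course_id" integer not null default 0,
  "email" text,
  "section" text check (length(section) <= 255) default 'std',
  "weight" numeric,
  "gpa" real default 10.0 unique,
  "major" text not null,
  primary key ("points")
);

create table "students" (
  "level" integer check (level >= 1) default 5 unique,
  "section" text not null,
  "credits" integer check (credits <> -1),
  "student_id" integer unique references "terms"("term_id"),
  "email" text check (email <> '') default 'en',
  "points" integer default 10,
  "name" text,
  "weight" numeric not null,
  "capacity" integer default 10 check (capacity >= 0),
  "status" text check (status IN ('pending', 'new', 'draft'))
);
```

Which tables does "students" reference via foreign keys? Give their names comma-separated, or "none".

- student_id REFERENCES terms(term_id).

terms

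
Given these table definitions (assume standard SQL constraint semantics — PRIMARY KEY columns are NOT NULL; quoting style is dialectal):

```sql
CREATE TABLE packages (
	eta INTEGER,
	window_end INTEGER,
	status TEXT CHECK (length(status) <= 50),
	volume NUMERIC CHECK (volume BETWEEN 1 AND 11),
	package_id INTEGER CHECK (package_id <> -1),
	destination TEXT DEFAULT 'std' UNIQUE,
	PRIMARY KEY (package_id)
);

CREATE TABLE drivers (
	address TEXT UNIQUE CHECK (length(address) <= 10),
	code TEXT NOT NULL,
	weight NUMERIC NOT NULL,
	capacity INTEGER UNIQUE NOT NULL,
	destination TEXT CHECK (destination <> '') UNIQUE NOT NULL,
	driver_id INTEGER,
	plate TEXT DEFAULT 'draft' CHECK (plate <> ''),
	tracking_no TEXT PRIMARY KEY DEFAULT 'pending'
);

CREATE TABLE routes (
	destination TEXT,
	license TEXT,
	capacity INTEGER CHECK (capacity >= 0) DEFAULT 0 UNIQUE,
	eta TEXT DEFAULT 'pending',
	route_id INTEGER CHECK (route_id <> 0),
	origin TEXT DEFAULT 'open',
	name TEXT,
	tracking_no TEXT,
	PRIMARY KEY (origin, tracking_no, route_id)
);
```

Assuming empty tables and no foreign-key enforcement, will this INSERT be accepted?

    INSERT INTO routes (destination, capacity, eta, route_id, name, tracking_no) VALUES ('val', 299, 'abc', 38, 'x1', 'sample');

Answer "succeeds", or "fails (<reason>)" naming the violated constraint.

NOT NULL columns: origin defaults to 'open'; route_id is supplied; tracking_no is supplied.
CHECK constraints: 299 satisfies (capacity >= 0); 38 satisfies (route_id <> 0).
No constraint is violated.

succeeds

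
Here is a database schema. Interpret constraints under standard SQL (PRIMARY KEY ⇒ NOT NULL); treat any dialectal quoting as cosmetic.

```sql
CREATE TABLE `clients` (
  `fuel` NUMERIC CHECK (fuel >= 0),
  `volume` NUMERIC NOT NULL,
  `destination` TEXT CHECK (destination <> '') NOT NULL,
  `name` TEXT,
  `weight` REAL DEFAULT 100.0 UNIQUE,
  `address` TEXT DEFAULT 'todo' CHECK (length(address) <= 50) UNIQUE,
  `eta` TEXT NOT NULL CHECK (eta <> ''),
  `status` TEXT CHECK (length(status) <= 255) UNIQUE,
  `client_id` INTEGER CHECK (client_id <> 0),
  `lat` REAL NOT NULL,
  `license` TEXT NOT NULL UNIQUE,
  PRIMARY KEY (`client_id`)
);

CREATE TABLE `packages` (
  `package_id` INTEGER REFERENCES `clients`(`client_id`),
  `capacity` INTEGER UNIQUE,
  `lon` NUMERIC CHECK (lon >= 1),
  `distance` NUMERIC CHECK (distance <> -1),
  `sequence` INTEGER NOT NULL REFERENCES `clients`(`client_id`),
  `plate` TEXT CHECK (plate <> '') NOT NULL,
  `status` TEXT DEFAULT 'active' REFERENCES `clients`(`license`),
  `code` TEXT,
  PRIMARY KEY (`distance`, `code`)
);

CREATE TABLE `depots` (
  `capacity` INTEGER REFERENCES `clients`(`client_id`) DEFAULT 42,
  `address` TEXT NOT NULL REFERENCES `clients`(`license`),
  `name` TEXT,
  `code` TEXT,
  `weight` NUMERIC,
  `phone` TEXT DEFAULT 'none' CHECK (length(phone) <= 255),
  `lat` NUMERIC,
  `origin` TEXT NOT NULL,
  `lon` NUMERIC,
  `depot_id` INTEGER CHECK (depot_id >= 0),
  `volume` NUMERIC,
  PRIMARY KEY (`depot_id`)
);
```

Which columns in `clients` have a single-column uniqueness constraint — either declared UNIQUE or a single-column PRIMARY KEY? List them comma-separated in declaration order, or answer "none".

weight, address, status, client_id, license

- fuel: no UNIQUE or single-column PK constraint.
- volume: no UNIQUE or single-column PK constraint.
- destination: no UNIQUE or single-column PK constraint.
- name: no UNIQUE or single-column PK constraint.
- weight: declared UNIQUE → unique.
- address: declared UNIQUE → unique.
- eta: no UNIQUE or single-column PK constraint.
- status: declared UNIQUE → unique.
- client_id: single-column PRIMARY KEY → unique.
- lat: no UNIQUE or single-column PK constraint.
- license: declared UNIQUE → unique.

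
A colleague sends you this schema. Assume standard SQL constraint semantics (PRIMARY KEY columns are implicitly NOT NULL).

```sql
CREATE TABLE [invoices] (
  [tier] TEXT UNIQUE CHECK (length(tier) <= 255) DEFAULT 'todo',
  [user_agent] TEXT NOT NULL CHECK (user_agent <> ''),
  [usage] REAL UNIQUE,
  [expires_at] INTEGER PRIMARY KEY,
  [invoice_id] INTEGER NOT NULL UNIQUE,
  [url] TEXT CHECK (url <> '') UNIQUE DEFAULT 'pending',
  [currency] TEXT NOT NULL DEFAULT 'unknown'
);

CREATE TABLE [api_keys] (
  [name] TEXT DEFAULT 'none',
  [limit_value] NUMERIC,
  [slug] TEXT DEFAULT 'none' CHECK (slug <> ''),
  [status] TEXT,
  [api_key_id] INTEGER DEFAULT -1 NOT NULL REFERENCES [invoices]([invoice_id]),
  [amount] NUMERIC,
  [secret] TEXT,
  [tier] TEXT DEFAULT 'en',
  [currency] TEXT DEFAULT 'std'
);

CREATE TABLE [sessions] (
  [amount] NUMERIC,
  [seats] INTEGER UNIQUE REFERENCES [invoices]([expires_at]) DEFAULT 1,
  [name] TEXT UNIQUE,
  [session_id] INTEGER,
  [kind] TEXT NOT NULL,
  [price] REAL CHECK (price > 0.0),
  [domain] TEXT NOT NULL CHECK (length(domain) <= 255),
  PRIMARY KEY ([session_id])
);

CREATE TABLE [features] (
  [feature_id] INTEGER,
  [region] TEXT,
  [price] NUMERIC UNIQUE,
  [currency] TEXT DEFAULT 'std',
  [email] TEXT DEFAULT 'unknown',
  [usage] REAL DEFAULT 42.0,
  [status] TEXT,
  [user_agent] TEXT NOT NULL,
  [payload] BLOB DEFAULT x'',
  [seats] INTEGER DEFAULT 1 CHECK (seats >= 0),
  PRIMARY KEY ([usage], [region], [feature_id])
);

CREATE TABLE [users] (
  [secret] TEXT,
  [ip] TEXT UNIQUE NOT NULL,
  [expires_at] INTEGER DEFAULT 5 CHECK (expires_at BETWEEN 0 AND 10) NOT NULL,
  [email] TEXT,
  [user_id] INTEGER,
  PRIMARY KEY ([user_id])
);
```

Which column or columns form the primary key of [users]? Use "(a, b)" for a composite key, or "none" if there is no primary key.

user_id

user_id is declared PRIMARY KEY as a table-level PRIMARY KEY clause.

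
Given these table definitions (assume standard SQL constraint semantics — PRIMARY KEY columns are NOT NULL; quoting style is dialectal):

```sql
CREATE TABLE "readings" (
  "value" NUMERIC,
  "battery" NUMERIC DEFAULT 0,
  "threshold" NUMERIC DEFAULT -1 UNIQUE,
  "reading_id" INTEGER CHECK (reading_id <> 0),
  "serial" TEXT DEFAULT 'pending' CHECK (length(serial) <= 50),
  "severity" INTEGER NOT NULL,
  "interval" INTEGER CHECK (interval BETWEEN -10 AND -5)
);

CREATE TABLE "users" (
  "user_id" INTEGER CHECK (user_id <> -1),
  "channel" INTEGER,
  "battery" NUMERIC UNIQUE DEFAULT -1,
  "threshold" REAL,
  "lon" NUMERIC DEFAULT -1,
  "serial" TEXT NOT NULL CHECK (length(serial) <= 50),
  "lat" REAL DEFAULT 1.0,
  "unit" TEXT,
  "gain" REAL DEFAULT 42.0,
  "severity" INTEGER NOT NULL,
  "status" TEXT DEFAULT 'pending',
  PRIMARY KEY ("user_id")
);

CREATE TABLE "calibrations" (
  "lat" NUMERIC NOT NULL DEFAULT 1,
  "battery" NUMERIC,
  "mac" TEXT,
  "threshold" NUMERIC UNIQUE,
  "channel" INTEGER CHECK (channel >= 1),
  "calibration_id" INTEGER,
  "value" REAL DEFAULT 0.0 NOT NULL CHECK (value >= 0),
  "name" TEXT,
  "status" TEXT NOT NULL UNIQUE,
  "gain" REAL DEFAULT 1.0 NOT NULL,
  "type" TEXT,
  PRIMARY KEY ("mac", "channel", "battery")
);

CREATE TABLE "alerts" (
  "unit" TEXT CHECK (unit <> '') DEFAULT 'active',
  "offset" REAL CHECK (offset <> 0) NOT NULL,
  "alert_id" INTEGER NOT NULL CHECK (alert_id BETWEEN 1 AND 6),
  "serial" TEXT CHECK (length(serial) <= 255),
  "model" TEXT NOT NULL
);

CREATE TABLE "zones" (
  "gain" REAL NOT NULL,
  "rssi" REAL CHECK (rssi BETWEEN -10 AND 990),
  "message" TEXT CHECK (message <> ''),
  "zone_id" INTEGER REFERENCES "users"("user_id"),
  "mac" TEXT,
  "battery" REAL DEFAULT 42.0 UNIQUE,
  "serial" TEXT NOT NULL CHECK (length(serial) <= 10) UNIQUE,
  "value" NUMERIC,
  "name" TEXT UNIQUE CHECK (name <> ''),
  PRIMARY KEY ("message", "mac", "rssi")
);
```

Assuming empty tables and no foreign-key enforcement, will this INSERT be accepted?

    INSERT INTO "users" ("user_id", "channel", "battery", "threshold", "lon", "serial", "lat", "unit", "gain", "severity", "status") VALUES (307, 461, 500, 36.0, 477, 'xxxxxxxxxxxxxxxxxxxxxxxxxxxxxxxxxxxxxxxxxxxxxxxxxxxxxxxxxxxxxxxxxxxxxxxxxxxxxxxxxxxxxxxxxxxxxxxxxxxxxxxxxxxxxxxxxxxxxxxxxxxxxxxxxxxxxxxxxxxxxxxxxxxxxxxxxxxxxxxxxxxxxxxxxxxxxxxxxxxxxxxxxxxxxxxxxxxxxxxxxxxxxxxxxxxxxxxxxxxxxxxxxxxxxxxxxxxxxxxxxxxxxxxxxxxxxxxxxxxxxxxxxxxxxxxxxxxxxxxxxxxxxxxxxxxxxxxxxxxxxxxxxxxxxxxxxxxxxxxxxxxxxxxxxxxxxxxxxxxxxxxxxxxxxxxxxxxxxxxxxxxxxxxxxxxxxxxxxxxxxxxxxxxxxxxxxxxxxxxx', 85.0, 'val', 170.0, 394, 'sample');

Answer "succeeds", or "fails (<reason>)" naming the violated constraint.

The value 'xxxxxxxxxxxxxxxxxxxxxxxxxxxxxxxxxxxxxxxxxxxxxxxxxxxxxxxxxxxxxxxxxxxxxxxxxxxxxxxxxxxxxxxxxxxxxxxxxxxxxxxxxxxxxxxxxxxxxxxxxxxxxxxxxxxxxxxxxxxxxxxxxxxxxxxxxxxxxxxxxxxxxxxxxxxxxxxxxxxxxxxxxxxxxxxxxxxxxxxxxxxxxxxxxxxxxxxxxxxxxxxxxxxxxxxxxxxxxxxxxxxxxxxxxxxxxxxxxxxxxxxxxxxxxxxxxxxxxxxxxxxxxxxxxxxxxxxxxxxxxxxxxxxxxxxxxxxxxxxxxxxxxxxxxxxxxxxxxxxxxxxxxxxxxxxxxxxxxxxxxxxxxxxxxxxxxxxxxxxxxxxxxxxxxxxxxxxxxxxx' for serial violates CHECK (length(serial) <= 50).

fails (CHECK on serial)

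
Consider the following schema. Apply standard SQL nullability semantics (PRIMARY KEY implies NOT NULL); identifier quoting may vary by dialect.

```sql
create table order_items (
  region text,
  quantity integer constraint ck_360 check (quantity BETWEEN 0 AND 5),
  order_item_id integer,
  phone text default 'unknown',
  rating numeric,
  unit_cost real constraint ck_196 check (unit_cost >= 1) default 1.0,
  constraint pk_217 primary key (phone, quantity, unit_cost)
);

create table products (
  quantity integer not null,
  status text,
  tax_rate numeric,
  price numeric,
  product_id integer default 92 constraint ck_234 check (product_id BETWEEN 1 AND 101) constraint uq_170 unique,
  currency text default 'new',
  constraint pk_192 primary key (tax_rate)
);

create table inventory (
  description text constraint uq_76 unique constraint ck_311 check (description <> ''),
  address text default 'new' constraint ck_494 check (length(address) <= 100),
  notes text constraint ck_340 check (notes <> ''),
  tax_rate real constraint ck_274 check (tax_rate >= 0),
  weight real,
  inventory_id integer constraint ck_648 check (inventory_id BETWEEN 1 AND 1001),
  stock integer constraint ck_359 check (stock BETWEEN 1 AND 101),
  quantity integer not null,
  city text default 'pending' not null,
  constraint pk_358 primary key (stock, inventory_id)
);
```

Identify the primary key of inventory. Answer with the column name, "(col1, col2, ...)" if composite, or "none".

(stock, inventory_id)

A table-level PRIMARY KEY clause names 2 columns: stock, inventory_id.
This is a composite key — the combination is unique, not each column individually.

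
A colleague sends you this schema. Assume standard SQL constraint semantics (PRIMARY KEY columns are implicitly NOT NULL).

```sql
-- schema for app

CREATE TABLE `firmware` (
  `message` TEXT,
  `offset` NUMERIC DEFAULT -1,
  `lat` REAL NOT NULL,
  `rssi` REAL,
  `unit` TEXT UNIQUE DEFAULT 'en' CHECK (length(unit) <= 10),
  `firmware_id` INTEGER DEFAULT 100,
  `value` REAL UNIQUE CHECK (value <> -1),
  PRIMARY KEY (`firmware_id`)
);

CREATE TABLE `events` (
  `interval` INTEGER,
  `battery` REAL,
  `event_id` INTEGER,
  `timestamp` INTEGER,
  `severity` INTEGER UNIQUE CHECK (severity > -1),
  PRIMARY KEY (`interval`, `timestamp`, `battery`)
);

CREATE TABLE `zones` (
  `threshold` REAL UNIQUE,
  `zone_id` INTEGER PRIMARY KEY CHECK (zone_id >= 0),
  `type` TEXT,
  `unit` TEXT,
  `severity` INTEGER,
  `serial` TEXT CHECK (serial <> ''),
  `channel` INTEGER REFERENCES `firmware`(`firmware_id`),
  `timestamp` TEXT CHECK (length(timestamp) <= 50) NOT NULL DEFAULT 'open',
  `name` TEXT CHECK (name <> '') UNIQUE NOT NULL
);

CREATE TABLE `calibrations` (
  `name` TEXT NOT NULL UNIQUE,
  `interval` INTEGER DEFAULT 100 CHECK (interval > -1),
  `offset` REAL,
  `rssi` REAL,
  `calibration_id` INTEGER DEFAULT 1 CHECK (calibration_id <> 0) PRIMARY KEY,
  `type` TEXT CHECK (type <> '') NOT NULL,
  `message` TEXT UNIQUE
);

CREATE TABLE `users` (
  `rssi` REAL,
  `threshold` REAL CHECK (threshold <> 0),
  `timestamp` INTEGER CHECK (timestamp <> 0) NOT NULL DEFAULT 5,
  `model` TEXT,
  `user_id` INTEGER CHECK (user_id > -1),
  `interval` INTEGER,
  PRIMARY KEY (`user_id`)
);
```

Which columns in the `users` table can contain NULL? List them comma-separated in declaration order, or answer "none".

rssi, threshold, model, interval

- rssi: no NOT NULL constraint applies → nullable.
- threshold: CHECK does not forbid NULL (a CHECK constraint passes when its expression is NULL) → nullable.
- timestamp: declared NOT NULL → not nullable.
- model: no NOT NULL constraint applies → nullable.
- user_id: part of the PRIMARY KEY, which implies NOT NULL → not nullable.
- interval: no NOT NULL constraint applies → nullable.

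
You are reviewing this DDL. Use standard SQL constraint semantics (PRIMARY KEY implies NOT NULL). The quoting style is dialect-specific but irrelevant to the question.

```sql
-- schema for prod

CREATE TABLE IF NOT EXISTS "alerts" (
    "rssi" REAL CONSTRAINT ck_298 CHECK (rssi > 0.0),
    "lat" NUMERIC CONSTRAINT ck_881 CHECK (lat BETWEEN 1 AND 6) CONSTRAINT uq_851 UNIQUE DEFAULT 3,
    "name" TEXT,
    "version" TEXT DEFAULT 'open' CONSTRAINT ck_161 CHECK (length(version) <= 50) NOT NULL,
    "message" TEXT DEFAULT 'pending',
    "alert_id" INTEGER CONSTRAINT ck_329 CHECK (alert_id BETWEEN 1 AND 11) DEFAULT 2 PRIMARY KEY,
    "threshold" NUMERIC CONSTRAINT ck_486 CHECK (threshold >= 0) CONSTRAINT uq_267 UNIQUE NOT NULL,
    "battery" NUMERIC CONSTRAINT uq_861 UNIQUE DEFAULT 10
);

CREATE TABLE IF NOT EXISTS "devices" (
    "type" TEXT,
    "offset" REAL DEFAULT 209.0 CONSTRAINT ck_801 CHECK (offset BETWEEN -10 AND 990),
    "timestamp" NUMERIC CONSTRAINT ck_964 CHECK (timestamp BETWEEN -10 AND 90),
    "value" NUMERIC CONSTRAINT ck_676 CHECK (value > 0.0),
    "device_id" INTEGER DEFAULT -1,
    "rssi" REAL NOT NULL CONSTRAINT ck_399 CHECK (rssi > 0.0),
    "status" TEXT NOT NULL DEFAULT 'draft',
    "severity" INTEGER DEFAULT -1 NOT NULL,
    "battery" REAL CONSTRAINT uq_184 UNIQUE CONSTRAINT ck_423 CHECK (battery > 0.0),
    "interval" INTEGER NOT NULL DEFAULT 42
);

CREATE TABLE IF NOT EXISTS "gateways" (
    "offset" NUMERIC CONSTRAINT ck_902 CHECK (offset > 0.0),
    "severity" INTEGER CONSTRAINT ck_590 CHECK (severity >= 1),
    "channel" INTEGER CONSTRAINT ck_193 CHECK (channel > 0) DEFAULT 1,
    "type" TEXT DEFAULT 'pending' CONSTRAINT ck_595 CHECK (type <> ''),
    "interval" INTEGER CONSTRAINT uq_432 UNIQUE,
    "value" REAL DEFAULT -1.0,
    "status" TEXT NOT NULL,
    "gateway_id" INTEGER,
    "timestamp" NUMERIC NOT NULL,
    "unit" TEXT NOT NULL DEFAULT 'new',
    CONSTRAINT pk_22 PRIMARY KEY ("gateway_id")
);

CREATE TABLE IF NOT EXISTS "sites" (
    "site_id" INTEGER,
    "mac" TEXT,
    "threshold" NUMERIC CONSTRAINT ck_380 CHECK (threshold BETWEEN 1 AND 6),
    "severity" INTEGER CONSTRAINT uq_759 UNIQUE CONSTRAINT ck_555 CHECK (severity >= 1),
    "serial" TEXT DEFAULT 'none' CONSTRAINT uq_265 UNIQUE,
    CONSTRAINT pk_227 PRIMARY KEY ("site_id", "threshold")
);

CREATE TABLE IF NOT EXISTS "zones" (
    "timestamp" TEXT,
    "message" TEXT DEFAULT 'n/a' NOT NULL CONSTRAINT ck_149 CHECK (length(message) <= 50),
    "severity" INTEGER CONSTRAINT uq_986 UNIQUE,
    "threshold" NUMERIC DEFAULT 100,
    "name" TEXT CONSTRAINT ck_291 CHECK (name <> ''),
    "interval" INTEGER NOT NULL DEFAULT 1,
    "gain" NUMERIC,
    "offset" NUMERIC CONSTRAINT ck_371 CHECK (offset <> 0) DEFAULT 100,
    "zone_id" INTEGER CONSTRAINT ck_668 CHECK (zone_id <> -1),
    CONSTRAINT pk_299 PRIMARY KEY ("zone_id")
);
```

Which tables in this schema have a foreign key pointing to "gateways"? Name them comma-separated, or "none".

none

No REFERENCES clause anywhere in the schema names gateways.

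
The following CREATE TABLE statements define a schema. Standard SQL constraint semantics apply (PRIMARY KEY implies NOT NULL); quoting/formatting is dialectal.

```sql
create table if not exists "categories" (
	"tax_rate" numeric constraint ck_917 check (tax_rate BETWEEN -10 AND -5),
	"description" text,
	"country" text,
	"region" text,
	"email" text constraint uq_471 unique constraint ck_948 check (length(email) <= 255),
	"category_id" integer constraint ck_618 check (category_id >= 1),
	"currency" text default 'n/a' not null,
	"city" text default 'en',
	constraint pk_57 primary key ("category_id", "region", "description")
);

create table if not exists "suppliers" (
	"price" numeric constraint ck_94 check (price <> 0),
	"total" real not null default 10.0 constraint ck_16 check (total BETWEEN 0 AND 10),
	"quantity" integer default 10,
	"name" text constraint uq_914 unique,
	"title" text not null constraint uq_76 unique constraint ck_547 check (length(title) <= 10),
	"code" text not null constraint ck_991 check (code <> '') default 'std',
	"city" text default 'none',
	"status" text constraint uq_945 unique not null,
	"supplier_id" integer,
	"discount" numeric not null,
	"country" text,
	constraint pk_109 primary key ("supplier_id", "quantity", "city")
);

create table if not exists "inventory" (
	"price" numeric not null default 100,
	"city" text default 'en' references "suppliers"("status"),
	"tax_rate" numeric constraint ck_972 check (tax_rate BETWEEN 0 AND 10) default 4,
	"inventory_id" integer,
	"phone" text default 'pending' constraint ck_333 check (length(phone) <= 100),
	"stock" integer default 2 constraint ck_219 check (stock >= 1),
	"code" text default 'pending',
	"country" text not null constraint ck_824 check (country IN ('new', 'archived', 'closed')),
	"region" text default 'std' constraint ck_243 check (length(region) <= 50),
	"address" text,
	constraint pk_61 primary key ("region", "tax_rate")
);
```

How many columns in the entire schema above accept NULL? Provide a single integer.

13

categories: 4 nullable (tax_rate, country, email, city — PK (category_id, region, description) and explicit NOT NULL columns excluded).
suppliers: 3 nullable (price, name, country — PK (supplier_id, quantity, city) and explicit NOT NULL columns excluded).
inventory: 6 nullable (city, inventory_id, phone, stock, code, address — PK (region, tax_rate) and explicit NOT NULL columns excluded).
Total: 4 + 3 + 6 = 13.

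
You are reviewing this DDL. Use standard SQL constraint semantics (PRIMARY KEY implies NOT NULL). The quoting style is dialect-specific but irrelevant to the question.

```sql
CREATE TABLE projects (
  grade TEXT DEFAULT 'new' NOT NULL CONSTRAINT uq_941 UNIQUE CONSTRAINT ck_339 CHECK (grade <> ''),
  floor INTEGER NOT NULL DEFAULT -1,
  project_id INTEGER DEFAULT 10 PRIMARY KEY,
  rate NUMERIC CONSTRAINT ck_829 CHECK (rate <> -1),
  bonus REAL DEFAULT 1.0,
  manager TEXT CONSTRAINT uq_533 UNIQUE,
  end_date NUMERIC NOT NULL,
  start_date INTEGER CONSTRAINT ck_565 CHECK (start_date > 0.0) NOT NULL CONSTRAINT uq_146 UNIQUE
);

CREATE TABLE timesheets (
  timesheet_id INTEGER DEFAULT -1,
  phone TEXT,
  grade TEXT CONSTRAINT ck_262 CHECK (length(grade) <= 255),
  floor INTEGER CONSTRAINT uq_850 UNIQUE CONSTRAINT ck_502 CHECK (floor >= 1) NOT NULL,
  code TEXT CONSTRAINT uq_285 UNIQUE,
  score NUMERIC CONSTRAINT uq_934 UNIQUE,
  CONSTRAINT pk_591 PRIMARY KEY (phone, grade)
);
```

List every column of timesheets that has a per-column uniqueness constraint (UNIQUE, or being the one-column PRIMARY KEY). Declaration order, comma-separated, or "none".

floor, code, score

- timesheet_id: no UNIQUE or single-column PK constraint.
- phone: part of a composite PRIMARY KEY — only the tuple is unique, not this column on its own.
- grade: part of a composite PRIMARY KEY — only the tuple is unique, not this column on its own.
- floor: declared UNIQUE → unique.
- code: declared UNIQUE → unique.
- score: declared UNIQUE → unique.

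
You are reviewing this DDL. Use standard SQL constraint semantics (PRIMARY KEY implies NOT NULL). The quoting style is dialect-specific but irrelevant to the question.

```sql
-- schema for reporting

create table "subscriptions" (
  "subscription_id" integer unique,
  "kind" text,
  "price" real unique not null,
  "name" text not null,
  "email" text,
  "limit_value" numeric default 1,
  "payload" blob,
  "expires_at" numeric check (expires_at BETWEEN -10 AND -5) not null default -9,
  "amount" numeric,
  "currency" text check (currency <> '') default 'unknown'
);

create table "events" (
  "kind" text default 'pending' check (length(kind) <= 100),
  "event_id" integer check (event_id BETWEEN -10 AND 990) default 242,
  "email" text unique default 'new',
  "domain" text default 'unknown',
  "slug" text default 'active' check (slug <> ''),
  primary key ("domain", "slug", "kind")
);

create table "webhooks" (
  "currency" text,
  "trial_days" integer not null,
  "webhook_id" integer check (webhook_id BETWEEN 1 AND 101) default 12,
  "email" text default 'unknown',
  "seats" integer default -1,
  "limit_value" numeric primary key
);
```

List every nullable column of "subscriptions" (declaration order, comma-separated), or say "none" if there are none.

subscription_id, kind, email, limit_value, payload, amount, currency

- subscription_id: UNIQUE does not imply NOT NULL → nullable.
- kind: no NOT NULL constraint applies → nullable.
- price: declared NOT NULL → not nullable.
- name: declared NOT NULL → not nullable.
- email: no NOT NULL constraint applies → nullable.
- limit_value: DEFAULT only fills an omitted column; an explicit NULL is still allowed → nullable.
- payload: no NOT NULL constraint applies → nullable.
- expires_at: declared NOT NULL → not nullable.
- amount: no NOT NULL constraint applies → nullable.
- currency: CHECK does not forbid NULL (a CHECK constraint passes when its expression is NULL) → nullable.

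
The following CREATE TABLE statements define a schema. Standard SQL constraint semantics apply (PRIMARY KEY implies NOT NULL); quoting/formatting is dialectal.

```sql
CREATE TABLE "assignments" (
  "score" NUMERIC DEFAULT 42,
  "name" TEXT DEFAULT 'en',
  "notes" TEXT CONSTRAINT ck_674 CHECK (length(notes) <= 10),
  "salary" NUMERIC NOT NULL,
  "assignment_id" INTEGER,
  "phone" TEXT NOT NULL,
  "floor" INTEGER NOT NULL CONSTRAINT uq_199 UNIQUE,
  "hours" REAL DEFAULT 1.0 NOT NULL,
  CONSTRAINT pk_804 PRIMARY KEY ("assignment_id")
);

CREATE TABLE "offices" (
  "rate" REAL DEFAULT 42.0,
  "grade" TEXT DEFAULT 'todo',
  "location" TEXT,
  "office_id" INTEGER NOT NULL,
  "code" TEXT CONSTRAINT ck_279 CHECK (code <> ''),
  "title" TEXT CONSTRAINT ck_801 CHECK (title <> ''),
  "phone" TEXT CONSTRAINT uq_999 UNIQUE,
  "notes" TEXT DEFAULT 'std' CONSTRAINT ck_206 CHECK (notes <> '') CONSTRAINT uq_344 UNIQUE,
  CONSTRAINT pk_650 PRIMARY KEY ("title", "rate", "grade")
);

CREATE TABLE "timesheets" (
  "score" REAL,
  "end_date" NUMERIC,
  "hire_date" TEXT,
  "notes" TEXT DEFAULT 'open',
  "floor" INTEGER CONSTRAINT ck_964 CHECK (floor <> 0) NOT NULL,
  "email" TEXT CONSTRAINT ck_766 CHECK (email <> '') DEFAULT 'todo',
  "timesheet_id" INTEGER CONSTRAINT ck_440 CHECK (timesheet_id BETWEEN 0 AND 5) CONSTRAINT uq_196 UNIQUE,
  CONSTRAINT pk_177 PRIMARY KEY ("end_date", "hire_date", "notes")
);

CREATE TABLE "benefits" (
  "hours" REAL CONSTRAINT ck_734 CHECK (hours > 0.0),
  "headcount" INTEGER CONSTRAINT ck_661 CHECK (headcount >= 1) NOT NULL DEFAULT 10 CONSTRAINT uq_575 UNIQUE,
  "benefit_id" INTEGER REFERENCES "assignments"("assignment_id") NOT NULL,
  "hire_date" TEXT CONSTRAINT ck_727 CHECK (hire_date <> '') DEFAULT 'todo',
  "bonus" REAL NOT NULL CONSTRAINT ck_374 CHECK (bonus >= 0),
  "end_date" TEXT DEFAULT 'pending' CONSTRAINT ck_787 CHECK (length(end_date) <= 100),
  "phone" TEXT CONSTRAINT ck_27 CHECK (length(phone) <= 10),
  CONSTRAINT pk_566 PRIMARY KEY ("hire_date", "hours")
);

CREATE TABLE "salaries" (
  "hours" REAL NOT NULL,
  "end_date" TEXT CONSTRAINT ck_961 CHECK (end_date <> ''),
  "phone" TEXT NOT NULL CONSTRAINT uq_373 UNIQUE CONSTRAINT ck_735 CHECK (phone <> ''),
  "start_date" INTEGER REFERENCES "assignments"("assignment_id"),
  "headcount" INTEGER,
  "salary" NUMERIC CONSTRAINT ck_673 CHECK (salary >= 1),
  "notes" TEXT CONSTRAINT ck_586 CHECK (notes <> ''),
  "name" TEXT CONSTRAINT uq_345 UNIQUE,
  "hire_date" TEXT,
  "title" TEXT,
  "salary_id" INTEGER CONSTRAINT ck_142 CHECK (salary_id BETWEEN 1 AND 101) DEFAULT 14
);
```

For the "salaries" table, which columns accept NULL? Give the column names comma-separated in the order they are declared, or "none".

end_date, start_date, headcount, salary, notes, name, hire_date, title, salary_id

- hours: declared NOT NULL → not nullable.
- end_date: CHECK does not forbid NULL (a CHECK constraint passes when its expression is NULL) → nullable.
- phone: declared NOT NULL → not nullable.
- start_date: a foreign key column may be NULL unless separately constrained → nullable.
- headcount: no NOT NULL constraint applies → nullable.
- salary: CHECK does not forbid NULL (a CHECK constraint passes when its expression is NULL) → nullable.
- notes: CHECK does not forbid NULL (a CHECK constraint passes when its expression is NULL) → nullable.
- name: UNIQUE does not imply NOT NULL → nullable.
- hire_date: no NOT NULL constraint applies → nullable.
- title: no NOT NULL constraint applies → nullable.
- salary_id: CHECK does not forbid NULL (a CHECK constraint passes when its expression is NULL) → nullable.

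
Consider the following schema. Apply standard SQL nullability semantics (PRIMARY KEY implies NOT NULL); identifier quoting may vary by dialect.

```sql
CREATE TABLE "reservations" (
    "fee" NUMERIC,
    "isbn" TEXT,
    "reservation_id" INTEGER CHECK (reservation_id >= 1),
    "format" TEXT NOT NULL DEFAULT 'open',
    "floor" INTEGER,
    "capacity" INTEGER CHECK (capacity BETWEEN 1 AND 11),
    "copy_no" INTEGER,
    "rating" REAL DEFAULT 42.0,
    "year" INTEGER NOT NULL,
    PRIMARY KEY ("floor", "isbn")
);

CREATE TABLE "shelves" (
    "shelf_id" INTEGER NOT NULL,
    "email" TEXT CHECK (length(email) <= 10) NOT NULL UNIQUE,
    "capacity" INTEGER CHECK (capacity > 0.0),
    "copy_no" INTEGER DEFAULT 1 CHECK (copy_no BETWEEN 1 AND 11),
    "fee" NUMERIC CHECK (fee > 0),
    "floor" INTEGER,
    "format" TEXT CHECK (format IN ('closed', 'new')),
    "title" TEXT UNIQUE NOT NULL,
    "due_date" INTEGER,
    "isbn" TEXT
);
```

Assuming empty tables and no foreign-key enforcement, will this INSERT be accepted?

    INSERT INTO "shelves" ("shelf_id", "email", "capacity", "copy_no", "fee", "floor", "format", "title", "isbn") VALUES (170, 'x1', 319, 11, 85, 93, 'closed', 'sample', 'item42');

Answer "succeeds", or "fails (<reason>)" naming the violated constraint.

NOT NULL columns: email is supplied; shelf_id is supplied; title is supplied.
CHECK constraints: 'x1' satisfies (length(email) <= 10); 319 satisfies (capacity > 0.0); 11 satisfies (copy_no BETWEEN 1 AND 11); 85 satisfies (fee > 0); 'closed' satisfies (format IN ('closed', 'new')).
No constraint is violated.

succeeds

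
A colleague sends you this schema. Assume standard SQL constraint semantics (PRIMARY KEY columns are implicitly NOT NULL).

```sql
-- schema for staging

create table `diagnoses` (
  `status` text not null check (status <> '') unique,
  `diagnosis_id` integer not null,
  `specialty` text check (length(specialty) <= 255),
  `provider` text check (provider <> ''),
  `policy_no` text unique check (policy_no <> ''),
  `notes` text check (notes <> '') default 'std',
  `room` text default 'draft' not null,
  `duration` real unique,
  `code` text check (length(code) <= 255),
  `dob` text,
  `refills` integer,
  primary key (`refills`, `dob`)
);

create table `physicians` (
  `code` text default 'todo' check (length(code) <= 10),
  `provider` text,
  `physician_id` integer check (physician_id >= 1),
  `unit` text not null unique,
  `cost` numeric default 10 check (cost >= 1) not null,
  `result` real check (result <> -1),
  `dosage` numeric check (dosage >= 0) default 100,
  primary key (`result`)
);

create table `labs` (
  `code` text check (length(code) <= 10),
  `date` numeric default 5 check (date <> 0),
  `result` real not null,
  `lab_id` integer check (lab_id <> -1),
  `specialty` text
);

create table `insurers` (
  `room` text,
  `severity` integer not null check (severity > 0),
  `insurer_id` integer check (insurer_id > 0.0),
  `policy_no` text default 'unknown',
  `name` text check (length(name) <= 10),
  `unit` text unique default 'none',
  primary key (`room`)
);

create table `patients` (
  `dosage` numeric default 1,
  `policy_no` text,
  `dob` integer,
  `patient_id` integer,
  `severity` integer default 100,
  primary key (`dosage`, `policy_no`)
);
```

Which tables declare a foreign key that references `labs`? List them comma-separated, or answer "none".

none

No REFERENCES clause anywhere in the schema names labs.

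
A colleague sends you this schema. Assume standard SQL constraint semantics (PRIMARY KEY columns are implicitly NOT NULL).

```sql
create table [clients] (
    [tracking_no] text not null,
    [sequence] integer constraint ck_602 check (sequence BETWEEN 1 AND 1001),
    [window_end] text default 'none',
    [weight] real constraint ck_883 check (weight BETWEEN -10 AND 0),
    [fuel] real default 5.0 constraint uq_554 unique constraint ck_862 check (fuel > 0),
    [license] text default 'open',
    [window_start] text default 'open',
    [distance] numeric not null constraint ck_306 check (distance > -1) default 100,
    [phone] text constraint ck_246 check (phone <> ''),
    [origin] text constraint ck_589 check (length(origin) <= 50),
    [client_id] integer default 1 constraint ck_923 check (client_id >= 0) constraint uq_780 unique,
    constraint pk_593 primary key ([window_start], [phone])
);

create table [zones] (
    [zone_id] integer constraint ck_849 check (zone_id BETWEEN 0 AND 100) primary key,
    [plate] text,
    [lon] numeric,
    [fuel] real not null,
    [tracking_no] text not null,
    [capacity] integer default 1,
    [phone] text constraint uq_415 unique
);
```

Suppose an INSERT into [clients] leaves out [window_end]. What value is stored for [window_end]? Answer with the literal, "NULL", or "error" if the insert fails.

window_end has an explicit DEFAULT 'none'.
When the column is omitted from an INSERT, that default is used.

'none'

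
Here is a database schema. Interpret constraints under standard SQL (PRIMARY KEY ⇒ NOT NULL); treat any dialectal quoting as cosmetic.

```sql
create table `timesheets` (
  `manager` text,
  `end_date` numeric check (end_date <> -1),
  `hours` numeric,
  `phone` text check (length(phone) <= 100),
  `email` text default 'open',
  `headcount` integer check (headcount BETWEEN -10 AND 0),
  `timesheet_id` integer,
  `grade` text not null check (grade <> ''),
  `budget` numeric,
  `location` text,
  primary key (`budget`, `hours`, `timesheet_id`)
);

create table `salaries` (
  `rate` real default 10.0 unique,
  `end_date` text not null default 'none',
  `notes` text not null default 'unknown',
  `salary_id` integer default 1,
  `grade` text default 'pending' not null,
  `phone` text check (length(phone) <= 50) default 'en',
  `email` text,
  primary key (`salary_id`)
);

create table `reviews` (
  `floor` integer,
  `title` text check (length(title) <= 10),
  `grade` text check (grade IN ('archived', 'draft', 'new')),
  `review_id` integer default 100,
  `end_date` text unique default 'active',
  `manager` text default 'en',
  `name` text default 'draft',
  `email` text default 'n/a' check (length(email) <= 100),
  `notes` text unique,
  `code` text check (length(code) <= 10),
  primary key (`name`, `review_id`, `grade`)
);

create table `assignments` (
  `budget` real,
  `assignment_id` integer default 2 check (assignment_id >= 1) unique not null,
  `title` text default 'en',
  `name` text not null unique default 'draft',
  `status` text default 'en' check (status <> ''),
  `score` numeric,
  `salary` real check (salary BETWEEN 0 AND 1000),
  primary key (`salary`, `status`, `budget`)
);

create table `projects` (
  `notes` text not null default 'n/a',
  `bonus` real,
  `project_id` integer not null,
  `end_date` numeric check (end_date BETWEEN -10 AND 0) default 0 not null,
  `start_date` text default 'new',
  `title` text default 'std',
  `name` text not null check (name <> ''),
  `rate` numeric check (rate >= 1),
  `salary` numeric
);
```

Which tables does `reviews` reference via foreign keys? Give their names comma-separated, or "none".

No column in reviews has a REFERENCES clause.

none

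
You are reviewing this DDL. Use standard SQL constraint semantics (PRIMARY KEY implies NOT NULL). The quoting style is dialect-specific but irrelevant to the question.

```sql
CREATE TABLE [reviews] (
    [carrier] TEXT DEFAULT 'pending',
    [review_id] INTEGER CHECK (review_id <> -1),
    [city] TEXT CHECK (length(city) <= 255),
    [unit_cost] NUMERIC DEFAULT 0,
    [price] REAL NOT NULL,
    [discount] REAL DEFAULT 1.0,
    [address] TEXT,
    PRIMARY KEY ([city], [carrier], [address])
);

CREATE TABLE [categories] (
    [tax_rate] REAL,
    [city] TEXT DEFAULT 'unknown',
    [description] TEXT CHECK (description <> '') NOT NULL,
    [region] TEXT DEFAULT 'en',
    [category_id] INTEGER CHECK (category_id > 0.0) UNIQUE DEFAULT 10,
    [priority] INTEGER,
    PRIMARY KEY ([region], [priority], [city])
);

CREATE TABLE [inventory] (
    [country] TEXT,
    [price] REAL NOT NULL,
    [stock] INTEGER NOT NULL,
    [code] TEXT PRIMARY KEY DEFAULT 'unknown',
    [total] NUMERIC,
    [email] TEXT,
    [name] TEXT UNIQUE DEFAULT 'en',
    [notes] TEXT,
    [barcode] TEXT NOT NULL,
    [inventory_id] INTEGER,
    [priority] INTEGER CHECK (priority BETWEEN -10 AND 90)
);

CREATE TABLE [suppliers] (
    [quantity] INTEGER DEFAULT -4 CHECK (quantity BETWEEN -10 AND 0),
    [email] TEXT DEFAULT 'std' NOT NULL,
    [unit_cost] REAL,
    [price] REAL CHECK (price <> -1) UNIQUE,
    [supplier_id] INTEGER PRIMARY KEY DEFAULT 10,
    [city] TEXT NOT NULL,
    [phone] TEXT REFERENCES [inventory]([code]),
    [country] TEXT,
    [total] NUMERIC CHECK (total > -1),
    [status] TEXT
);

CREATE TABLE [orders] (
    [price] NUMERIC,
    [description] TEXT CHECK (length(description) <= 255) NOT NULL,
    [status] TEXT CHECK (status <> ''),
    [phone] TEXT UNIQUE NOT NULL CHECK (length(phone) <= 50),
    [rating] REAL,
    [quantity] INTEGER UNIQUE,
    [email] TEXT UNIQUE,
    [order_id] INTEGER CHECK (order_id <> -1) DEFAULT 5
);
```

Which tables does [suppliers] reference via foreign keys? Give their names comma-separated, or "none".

- phone REFERENCES inventory(code).

inventory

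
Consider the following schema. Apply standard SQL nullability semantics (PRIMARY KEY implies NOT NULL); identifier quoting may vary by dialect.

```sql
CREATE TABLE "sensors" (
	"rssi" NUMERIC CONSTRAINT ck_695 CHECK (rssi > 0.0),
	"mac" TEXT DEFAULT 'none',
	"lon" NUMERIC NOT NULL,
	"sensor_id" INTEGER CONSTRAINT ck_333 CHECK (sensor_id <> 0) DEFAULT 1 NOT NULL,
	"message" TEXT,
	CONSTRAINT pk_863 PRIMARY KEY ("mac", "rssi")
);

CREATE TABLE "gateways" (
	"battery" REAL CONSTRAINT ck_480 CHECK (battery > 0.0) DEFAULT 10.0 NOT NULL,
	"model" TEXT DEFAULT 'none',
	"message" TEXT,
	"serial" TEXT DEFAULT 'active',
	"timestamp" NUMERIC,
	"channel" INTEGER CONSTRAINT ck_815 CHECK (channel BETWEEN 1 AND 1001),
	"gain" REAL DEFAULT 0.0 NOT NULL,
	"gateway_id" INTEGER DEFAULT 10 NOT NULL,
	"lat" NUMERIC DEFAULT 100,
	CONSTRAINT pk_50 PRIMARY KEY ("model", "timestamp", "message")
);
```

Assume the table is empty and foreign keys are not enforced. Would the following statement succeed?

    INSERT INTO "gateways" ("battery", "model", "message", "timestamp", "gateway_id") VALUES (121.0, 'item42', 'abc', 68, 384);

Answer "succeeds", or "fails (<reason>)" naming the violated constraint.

succeeds

NOT NULL columns: battery is supplied; gain defaults to 0.0; gateway_id is supplied; message is supplied; model is supplied; timestamp is supplied.
CHECK constraints: 121.0 satisfies (battery > 0.0).
No constraint is violated.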